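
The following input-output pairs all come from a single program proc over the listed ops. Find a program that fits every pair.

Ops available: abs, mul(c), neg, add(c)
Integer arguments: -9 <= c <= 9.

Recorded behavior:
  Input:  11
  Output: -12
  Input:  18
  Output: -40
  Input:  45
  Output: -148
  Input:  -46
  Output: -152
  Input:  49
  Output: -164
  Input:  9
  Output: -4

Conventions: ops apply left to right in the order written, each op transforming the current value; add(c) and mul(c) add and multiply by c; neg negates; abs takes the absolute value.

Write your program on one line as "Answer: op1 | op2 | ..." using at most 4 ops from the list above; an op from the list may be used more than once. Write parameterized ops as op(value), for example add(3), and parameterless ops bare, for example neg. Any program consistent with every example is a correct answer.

abs | neg | add(8) | mul(4)

Check, running the answer program on each example:
  11 -> 11 -> -11 -> -3 -> -12
  18 -> 18 -> -18 -> -10 -> -40
  45 -> 45 -> -45 -> -37 -> -148
  -46 -> 46 -> -46 -> -38 -> -152
  49 -> 49 -> -49 -> -41 -> -164
  9 -> 9 -> -9 -> -1 -> -4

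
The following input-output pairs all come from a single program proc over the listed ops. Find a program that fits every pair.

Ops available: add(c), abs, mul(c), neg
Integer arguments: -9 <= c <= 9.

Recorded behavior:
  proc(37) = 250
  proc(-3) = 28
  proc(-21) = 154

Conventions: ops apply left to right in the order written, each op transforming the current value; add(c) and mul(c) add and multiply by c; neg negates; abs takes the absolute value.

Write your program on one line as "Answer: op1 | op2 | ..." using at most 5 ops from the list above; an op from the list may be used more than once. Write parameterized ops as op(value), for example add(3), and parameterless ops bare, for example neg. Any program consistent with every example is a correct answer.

mul(7) | add(-8) | abs | add(-1)

Check, running the answer program on each example:
  37 -> 259 -> 251 -> 251 -> 250
  -3 -> -21 -> -29 -> 29 -> 28
  -21 -> -147 -> -155 -> 155 -> 154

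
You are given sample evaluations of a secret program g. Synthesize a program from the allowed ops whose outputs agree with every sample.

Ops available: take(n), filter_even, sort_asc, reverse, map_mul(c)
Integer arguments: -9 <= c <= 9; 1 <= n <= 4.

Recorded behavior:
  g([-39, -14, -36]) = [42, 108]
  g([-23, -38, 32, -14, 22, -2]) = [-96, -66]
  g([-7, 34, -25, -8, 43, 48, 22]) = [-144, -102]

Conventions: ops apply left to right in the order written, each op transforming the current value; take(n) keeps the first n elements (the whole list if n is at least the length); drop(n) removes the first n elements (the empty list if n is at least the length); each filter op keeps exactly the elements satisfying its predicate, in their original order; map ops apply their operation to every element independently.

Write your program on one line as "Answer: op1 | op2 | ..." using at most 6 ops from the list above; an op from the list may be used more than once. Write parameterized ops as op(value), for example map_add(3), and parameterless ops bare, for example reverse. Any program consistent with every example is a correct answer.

filter_even | reverse | map_mul(-3) | sort_asc | take(2)

Check, running the answer program on each example:
  [-39, -14, -36] -> [-14, -36] -> [-36, -14] -> [108, 42] -> [42, 108] -> [42, 108]
  [-23, -38, 32, -14, 22, -2] -> [-38, 32, -14, 22, -2] -> [-2, 22, -14, 32, -38] -> [6, -66, 42, -96, 114] -> [-96, -66, 6, 42, 114] -> [-96, -66]
  [-7, 34, -25, -8, 43, 48, 22] -> [34, -8, 48, 22] -> [22, 48, -8, 34] -> [-66, -144, 24, -102] -> [-144, -102, -66, 24] -> [-144, -102]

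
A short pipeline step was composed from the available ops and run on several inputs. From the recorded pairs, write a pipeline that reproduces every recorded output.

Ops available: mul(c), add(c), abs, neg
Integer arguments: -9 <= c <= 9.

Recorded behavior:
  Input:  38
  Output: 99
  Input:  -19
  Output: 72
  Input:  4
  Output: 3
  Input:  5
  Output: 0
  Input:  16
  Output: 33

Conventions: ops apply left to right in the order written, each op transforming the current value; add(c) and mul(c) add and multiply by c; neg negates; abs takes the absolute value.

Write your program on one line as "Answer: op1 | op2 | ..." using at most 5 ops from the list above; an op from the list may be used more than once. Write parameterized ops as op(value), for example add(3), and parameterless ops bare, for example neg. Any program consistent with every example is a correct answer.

add(-5) | neg | abs | mul(3)

Check, running the answer program on each example:
  38 -> 33 -> -33 -> 33 -> 99
  -19 -> -24 -> 24 -> 24 -> 72
  4 -> -1 -> 1 -> 1 -> 3
  5 -> 0 -> 0 -> 0 -> 0
  16 -> 11 -> -11 -> 11 -> 33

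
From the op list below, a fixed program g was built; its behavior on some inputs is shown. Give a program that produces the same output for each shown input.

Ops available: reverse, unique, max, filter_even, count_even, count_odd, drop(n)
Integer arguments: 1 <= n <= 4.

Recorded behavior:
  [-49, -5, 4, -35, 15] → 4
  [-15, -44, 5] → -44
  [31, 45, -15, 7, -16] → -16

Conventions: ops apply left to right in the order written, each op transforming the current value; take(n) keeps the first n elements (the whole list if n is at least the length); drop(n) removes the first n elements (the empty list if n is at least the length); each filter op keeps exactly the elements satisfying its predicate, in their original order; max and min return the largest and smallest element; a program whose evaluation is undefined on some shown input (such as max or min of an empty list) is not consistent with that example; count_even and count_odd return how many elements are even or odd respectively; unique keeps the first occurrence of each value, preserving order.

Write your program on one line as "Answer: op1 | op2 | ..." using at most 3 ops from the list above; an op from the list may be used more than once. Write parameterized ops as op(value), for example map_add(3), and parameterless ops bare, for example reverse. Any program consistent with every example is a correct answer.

filter_even | max

Check, running the answer program on each example:
  [-49, -5, 4, -35, 15] -> [4] -> 4
  [-15, -44, 5] -> [-44] -> -44
  [31, 45, -15, 7, -16] -> [-16] -> -16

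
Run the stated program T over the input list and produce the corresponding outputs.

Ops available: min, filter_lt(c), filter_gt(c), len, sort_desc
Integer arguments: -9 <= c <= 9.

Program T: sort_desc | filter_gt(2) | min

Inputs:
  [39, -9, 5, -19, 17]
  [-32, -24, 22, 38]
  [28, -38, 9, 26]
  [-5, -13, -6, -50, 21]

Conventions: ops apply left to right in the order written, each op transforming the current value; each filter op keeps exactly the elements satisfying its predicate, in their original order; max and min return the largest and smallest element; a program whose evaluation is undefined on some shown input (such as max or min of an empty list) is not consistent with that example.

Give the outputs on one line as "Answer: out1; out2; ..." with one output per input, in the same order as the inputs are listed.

Execution, op by op:
  [39, -9, 5, -19, 17] -> [39, 17, 5, -9, -19] -> [39, 17, 5] -> 5
  [-32, -24, 22, 38] -> [38, 22, -24, -32] -> [38, 22] -> 22
  [28, -38, 9, 26] -> [28, 26, 9, -38] -> [28, 26, 9] -> 9
  [-5, -13, -6, -50, 21] -> [21, -5, -6, -13, -50] -> [21] -> 21

5; 22; 9; 21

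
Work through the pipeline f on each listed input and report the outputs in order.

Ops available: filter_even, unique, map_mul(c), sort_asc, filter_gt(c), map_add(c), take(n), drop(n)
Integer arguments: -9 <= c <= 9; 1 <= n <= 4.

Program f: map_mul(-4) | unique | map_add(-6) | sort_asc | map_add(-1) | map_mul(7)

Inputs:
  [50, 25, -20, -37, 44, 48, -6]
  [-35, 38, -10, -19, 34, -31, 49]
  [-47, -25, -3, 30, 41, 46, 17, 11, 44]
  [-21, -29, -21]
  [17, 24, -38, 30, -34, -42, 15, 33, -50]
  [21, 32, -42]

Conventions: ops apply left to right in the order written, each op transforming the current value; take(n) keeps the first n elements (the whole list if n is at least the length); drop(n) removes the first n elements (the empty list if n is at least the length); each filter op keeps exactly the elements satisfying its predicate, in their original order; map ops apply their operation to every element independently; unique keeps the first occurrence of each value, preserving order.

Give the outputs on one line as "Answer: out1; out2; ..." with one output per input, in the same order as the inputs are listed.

[-1449, -1393, -1281, -749, 119, 511, 987]; [-1421, -1113, -1001, 231, 483, 819, 931]; [-1337, -1281, -1197, -889, -525, -357, 35, 651, 1267]; [539, 763]; [-973, -889, -721, -525, -469, 903, 1015, 1127, 1351]; [-945, -637, 1127]

Execution, op by op:
  [50, 25, -20, -37, 44, 48, -6] -> [-200, -100, 80, 148, -176, -192, 24] -> [-200, -100, 80, 148, -176, -192, 24] -> [-206, -106, 74, 142, -182, -198, 18] -> [-206, -198, -182, -106, 18, 74, 142] -> [-207, -199, -183, -107, 17, 73, 141] -> [-1449, -1393, -1281, -749, 119, 511, 987]
  [-35, 38, -10, -19, 34, -31, 49] -> [140, -152, 40, 76, -136, 124, -196] -> [140, -152, 40, 76, -136, 124, -196] -> [134, -158, 34, 70, -142, 118, -202] -> [-202, -158, -142, 34, 70, 118, 134] -> [-203, -159, -143, 33, 69, 117, 133] -> [-1421, -1113, -1001, 231, 483, 819, 931]
  [-47, -25, -3, 30, 41, 46, 17, 11, 44] -> [188, 100, 12, -120, -164, -184, -68, -44, -176] -> [188, 100, 12, -120, -164, -184, -68, -44, -176] -> [182, 94, 6, -126, -170, -190, -74, -50, -182] -> [-190, -182, -170, -126, -74, -50, 6, 94, 182] -> [-191, -183, -171, -127, -75, -51, 5, 93, 181] -> [-1337, -1281, -1197, -889, -525, -357, 35, 651, 1267]
  [-21, -29, -21] -> [84, 116, 84] -> [84, 116] -> [78, 110] -> [78, 110] -> [77, 109] -> [539, 763]
  [17, 24, -38, 30, -34, -42, 15, 33, -50] -> [-68, -96, 152, -120, 136, 168, -60, -132, 200] -> [-68, -96, 152, -120, 136, 168, -60, -132, 200] -> [-74, -102, 146, -126, 130, 162, -66, -138, 194] -> [-138, -126, -102, -74, -66, 130, 146, 162, 194] -> [-139, -127, -103, -75, -67, 129, 145, 161, 193] -> [-973, -889, -721, -525, -469, 903, 1015, 1127, 1351]
  [21, 32, -42] -> [-84, -128, 168] -> [-84, -128, 168] -> [-90, -134, 162] -> [-134, -90, 162] -> [-135, -91, 161] -> [-945, -637, 1127]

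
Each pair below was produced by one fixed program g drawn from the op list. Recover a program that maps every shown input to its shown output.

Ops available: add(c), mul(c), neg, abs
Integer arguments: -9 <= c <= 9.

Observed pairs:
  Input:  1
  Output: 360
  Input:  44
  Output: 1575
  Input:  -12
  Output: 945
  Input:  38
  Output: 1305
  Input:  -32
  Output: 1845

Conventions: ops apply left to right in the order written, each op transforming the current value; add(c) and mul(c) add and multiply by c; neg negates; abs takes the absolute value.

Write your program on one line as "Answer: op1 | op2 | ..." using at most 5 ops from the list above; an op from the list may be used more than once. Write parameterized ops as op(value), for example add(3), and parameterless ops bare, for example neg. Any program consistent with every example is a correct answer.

add(-9) | abs | mul(-9) | mul(-5)

Check, running the answer program on each example:
  1 -> -8 -> 8 -> -72 -> 360
  44 -> 35 -> 35 -> -315 -> 1575
  -12 -> -21 -> 21 -> -189 -> 945
  38 -> 29 -> 29 -> -261 -> 1305
  -32 -> -41 -> 41 -> -369 -> 1845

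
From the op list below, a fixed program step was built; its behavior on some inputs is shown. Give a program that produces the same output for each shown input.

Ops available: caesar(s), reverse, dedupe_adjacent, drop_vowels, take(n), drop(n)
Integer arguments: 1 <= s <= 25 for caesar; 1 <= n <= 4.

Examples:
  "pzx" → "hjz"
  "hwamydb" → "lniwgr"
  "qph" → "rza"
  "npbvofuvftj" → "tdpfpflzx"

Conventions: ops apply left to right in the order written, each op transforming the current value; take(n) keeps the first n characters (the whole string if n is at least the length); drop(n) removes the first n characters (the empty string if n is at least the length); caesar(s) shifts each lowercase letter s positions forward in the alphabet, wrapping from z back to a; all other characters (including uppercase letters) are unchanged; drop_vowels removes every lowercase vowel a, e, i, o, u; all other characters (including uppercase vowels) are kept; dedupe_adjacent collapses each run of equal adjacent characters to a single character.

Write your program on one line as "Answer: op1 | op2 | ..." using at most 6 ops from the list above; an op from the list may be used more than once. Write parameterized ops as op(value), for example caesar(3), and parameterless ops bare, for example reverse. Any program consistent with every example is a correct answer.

caesar(20) | drop_vowels | reverse | caesar(20) | caesar(22)

Check, running the answer program on each example:
  "pzx" -> "jtr" -> "jtr" -> "rtj" -> "lnd" -> "hjz"
  "hwamydb" -> "bqugsxv" -> "bqgsxv" -> "vxsgqb" -> "prmakv" -> "lniwgr"
  "qph" -> "kjb" -> "kjb" -> "bjk" -> "vde" -> "rza"
  "npbvofuvftj" -> "hjvpizopznd" -> "hjvpzpznd" -> "dnzpzpvjh" -> "xhtjtjpdb" -> "tdpfpflzx"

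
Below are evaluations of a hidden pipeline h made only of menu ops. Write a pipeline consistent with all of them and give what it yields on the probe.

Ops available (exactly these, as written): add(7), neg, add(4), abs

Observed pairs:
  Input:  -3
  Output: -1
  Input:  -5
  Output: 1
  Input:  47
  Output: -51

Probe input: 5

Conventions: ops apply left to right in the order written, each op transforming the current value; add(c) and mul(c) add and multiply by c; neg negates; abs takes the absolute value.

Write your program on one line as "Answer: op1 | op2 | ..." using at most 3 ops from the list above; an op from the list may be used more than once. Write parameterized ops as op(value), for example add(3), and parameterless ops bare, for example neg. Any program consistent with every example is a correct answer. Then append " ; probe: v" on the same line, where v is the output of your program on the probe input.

add(4) | neg ; probe: -9

Check, running the answer program on each example:
  -3 -> 1 -> -1
  -5 -> -1 -> 1
  47 -> 51 -> -51
  probe: 5 -> 9 -> -9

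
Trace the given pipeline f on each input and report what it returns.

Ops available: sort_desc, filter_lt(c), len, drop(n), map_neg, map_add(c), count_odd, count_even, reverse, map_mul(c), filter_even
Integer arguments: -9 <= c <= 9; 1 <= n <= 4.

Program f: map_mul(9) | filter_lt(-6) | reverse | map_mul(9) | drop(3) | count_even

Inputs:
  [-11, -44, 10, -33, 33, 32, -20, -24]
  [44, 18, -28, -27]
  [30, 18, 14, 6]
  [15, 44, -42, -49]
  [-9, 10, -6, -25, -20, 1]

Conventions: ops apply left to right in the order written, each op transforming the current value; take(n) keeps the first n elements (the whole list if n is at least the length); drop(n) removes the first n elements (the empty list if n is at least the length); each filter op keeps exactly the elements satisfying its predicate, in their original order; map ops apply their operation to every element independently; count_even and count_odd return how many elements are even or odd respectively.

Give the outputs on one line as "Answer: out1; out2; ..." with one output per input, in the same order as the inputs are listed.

Execution, op by op:
  [-11, -44, 10, -33, 33, 32, -20, -24] -> [-99, -396, 90, -297, 297, 288, -180, -216] -> [-99, -396, -297, -180, -216] -> [-216, -180, -297, -396, -99] -> [-1944, -1620, -2673, -3564, -891] -> [-3564, -891] -> 1
  [44, 18, -28, -27] -> [396, 162, -252, -243] -> [-252, -243] -> [-243, -252] -> [-2187, -2268] -> [] -> 0
  [30, 18, 14, 6] -> [270, 162, 126, 54] -> [] -> [] -> [] -> [] -> 0
  [15, 44, -42, -49] -> [135, 396, -378, -441] -> [-378, -441] -> [-441, -378] -> [-3969, -3402] -> [] -> 0
  [-9, 10, -6, -25, -20, 1] -> [-81, 90, -54, -225, -180, 9] -> [-81, -54, -225, -180] -> [-180, -225, -54, -81] -> [-1620, -2025, -486, -729] -> [-729] -> 0

1; 0; 0; 0; 0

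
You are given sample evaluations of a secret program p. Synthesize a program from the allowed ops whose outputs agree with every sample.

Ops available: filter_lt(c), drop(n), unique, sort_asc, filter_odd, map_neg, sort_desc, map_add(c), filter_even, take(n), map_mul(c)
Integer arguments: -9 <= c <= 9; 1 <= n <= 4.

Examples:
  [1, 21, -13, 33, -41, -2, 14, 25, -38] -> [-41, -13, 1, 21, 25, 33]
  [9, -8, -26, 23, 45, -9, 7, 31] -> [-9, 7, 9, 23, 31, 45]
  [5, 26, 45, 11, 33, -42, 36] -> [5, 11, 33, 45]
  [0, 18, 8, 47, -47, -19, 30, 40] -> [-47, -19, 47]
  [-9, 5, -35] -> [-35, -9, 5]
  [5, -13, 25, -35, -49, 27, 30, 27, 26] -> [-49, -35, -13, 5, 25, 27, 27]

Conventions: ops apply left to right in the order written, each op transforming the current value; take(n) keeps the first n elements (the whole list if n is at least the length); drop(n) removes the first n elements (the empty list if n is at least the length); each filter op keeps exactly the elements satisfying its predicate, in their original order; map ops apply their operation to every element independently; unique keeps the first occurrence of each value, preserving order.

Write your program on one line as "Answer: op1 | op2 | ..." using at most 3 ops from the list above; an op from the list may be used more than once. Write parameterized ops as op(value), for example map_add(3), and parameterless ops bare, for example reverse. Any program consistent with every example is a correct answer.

sort_asc | filter_odd

Check, running the answer program on each example:
  [1, 21, -13, 33, -41, -2, 14, 25, -38] -> [-41, -38, -13, -2, 1, 14, 21, 25, 33] -> [-41, -13, 1, 21, 25, 33]
  [9, -8, -26, 23, 45, -9, 7, 31] -> [-26, -9, -8, 7, 9, 23, 31, 45] -> [-9, 7, 9, 23, 31, 45]
  [5, 26, 45, 11, 33, -42, 36] -> [-42, 5, 11, 26, 33, 36, 45] -> [5, 11, 33, 45]
  [0, 18, 8, 47, -47, -19, 30, 40] -> [-47, -19, 0, 8, 18, 30, 40, 47] -> [-47, -19, 47]
  [-9, 5, -35] -> [-35, -9, 5] -> [-35, -9, 5]
  [5, -13, 25, -35, -49, 27, 30, 27, 26] -> [-49, -35, -13, 5, 25, 26, 27, 27, 30] -> [-49, -35, -13, 5, 25, 27, 27]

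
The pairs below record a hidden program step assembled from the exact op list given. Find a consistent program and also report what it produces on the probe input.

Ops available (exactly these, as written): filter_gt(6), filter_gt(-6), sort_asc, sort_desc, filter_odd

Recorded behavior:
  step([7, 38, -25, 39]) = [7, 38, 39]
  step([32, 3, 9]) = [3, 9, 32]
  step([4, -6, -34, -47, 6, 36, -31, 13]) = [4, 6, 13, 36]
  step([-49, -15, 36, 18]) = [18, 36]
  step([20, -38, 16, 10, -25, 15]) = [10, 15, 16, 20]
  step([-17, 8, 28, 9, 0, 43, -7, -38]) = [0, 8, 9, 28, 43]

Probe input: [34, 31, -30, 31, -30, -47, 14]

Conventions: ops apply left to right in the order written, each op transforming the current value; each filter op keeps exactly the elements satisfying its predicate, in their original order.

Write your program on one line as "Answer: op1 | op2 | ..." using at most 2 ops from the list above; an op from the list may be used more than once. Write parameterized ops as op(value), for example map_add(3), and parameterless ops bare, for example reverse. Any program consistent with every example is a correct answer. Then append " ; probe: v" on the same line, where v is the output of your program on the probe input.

filter_gt(-6) | sort_asc ; probe: [14, 31, 31, 34]

Check, running the answer program on each example:
  [7, 38, -25, 39] -> [7, 38, 39] -> [7, 38, 39]
  [32, 3, 9] -> [32, 3, 9] -> [3, 9, 32]
  [4, -6, -34, -47, 6, 36, -31, 13] -> [4, 6, 36, 13] -> [4, 6, 13, 36]
  [-49, -15, 36, 18] -> [36, 18] -> [18, 36]
  [20, -38, 16, 10, -25, 15] -> [20, 16, 10, 15] -> [10, 15, 16, 20]
  [-17, 8, 28, 9, 0, 43, -7, -38] -> [8, 28, 9, 0, 43] -> [0, 8, 9, 28, 43]
  probe: [34, 31, -30, 31, -30, -47, 14] -> [34, 31, 31, 14] -> [14, 31, 31, 34]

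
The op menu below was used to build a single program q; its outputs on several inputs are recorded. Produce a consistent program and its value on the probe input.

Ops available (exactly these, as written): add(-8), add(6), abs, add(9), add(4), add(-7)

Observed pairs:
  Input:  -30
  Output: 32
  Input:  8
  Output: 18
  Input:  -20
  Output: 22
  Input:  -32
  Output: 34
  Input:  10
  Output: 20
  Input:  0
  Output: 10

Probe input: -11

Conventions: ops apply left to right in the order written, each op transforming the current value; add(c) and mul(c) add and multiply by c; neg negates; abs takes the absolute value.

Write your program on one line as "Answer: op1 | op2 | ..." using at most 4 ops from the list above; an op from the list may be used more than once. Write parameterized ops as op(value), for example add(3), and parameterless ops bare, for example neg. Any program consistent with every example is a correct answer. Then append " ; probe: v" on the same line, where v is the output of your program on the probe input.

add(4) | abs | add(6) ; probe: 13

Check, running the answer program on each example:
  -30 -> -26 -> 26 -> 32
  8 -> 12 -> 12 -> 18
  -20 -> -16 -> 16 -> 22
  -32 -> -28 -> 28 -> 34
  10 -> 14 -> 14 -> 20
  0 -> 4 -> 4 -> 10
  probe: -11 -> -7 -> 7 -> 13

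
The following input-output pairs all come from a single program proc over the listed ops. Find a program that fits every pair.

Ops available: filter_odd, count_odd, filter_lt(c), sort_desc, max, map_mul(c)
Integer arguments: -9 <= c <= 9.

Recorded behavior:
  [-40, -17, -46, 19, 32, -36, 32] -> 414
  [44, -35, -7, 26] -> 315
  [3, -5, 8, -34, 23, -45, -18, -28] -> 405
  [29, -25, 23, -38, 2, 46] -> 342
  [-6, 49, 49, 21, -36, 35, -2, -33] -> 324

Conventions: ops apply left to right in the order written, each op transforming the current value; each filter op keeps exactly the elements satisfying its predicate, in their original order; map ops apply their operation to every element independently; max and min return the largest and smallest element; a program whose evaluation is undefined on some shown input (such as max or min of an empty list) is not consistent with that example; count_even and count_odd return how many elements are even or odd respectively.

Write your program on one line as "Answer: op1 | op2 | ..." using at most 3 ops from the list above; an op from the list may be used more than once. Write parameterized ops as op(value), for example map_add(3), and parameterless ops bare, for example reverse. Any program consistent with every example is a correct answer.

map_mul(-9) | max

Check, running the answer program on each example:
  [-40, -17, -46, 19, 32, -36, 32] -> [360, 153, 414, -171, -288, 324, -288] -> 414
  [44, -35, -7, 26] -> [-396, 315, 63, -234] -> 315
  [3, -5, 8, -34, 23, -45, -18, -28] -> [-27, 45, -72, 306, -207, 405, 162, 252] -> 405
  [29, -25, 23, -38, 2, 46] -> [-261, 225, -207, 342, -18, -414] -> 342
  [-6, 49, 49, 21, -36, 35, -2, -33] -> [54, -441, -441, -189, 324, -315, 18, 297] -> 324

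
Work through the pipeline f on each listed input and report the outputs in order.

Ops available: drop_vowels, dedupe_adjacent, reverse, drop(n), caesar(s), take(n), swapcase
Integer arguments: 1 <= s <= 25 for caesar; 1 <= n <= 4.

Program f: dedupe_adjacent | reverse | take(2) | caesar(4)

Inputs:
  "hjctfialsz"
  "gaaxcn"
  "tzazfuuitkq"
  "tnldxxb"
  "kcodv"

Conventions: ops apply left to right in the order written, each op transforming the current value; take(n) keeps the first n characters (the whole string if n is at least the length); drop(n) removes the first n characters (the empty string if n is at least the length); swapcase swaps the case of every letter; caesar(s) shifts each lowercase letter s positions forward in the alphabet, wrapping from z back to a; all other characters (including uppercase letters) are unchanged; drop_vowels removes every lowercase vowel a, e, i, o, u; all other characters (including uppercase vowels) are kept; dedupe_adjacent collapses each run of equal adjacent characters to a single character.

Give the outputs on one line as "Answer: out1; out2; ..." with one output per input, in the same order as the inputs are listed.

"dw"; "rg"; "uo"; "fb"; "zh"

Execution, op by op:
  "hjctfialsz" -> "hjctfialsz" -> "zslaiftcjh" -> "zs" -> "dw"
  "gaaxcn" -> "gaxcn" -> "ncxag" -> "nc" -> "rg"
  "tzazfuuitkq" -> "tzazfuitkq" -> "qktiufzazt" -> "qk" -> "uo"
  "tnldxxb" -> "tnldxb" -> "bxdlnt" -> "bx" -> "fb"
  "kcodv" -> "kcodv" -> "vdock" -> "vd" -> "zh"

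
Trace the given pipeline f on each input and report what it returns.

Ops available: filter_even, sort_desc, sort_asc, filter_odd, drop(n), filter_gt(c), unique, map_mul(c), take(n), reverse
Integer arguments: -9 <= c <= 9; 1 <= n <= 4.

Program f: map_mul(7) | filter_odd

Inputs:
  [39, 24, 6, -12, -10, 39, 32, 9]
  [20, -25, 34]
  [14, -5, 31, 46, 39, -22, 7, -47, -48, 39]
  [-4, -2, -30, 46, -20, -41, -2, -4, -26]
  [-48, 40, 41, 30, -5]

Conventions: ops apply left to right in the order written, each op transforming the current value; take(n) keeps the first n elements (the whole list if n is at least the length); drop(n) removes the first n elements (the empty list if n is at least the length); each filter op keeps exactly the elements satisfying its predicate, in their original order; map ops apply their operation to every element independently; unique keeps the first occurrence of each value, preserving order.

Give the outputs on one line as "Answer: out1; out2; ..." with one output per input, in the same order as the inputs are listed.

[273, 273, 63]; [-175]; [-35, 217, 273, 49, -329, 273]; [-287]; [287, -35]

Execution, op by op:
  [39, 24, 6, -12, -10, 39, 32, 9] -> [273, 168, 42, -84, -70, 273, 224, 63] -> [273, 273, 63]
  [20, -25, 34] -> [140, -175, 238] -> [-175]
  [14, -5, 31, 46, 39, -22, 7, -47, -48, 39] -> [98, -35, 217, 322, 273, -154, 49, -329, -336, 273] -> [-35, 217, 273, 49, -329, 273]
  [-4, -2, -30, 46, -20, -41, -2, -4, -26] -> [-28, -14, -210, 322, -140, -287, -14, -28, -182] -> [-287]
  [-48, 40, 41, 30, -5] -> [-336, 280, 287, 210, -35] -> [287, -35]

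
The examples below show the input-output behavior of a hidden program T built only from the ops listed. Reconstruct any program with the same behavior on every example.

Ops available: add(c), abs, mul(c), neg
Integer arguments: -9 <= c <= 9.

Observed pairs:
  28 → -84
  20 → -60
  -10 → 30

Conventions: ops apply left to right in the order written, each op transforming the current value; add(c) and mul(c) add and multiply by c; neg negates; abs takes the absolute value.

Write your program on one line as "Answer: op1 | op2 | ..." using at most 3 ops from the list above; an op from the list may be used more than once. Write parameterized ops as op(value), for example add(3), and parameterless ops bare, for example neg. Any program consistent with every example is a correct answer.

mul(3) | neg

Check, running the answer program on each example:
  28 -> 84 -> -84
  20 -> 60 -> -60
  -10 -> -30 -> 30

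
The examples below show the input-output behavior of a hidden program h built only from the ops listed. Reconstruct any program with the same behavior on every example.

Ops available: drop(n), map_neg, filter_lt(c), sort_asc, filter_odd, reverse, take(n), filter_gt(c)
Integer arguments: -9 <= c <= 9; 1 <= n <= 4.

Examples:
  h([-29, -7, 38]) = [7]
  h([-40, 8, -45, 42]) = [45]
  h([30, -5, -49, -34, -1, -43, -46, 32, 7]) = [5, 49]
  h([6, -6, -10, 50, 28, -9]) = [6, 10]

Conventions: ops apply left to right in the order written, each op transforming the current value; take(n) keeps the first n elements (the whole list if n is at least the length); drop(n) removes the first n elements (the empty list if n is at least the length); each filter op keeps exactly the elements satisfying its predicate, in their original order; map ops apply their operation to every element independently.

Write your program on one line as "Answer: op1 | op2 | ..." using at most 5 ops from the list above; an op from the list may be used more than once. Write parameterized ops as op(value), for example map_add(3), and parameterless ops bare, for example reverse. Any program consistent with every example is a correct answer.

drop(1) | map_neg | take(2) | filter_gt(-3)

Check, running the answer program on each example:
  [-29, -7, 38] -> [-7, 38] -> [7, -38] -> [7, -38] -> [7]
  [-40, 8, -45, 42] -> [8, -45, 42] -> [-8, 45, -42] -> [-8, 45] -> [45]
  [30, -5, -49, -34, -1, -43, -46, 32, 7] -> [-5, -49, -34, -1, -43, -46, 32, 7] -> [5, 49, 34, 1, 43, 46, -32, -7] -> [5, 49] -> [5, 49]
  [6, -6, -10, 50, 28, -9] -> [-6, -10, 50, 28, -9] -> [6, 10, -50, -28, 9] -> [6, 10] -> [6, 10]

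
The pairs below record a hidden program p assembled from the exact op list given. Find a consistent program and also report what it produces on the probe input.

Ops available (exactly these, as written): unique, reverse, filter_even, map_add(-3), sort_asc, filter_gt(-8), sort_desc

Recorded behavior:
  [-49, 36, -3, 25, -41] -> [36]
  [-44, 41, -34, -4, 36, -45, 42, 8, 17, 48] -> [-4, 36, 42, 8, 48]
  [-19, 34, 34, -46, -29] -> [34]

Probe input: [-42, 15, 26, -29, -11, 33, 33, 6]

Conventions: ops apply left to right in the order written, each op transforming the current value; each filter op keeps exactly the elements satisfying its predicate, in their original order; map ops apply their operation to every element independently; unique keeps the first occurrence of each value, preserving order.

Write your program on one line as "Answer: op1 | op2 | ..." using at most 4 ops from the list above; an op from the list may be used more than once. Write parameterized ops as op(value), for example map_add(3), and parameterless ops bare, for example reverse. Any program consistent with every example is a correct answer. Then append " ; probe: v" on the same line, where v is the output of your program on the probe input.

unique | filter_even | filter_gt(-8) ; probe: [26, 6]

Check, running the answer program on each example:
  [-49, 36, -3, 25, -41] -> [-49, 36, -3, 25, -41] -> [36] -> [36]
  [-44, 41, -34, -4, 36, -45, 42, 8, 17, 48] -> [-44, 41, -34, -4, 36, -45, 42, 8, 17, 48] -> [-44, -34, -4, 36, 42, 8, 48] -> [-4, 36, 42, 8, 48]
  [-19, 34, 34, -46, -29] -> [-19, 34, -46, -29] -> [34, -46] -> [34]
  probe: [-42, 15, 26, -29, -11, 33, 33, 6] -> [-42, 15, 26, -29, -11, 33, 6] -> [-42, 26, 6] -> [26, 6]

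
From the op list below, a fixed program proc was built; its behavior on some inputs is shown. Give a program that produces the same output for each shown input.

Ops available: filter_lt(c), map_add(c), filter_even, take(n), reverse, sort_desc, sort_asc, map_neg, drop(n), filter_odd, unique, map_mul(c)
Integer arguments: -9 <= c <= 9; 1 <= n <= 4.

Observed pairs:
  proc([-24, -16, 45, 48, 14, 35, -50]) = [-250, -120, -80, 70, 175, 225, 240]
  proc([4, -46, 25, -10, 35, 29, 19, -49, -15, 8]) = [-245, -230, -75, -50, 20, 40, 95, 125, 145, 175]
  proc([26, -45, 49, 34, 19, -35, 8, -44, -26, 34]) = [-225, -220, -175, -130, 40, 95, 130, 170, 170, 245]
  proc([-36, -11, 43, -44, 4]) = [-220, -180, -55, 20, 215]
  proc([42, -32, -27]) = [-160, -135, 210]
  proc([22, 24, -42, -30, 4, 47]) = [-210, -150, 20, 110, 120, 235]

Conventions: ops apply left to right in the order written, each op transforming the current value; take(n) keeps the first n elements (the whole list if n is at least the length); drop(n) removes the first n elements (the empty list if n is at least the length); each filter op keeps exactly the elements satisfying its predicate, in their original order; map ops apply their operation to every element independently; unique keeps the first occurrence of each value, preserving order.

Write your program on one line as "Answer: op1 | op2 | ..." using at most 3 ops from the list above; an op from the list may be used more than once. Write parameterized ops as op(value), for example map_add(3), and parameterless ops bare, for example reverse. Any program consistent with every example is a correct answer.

sort_asc | map_mul(5)

Check, running the answer program on each example:
  [-24, -16, 45, 48, 14, 35, -50] -> [-50, -24, -16, 14, 35, 45, 48] -> [-250, -120, -80, 70, 175, 225, 240]
  [4, -46, 25, -10, 35, 29, 19, -49, -15, 8] -> [-49, -46, -15, -10, 4, 8, 19, 25, 29, 35] -> [-245, -230, -75, -50, 20, 40, 95, 125, 145, 175]
  [26, -45, 49, 34, 19, -35, 8, -44, -26, 34] -> [-45, -44, -35, -26, 8, 19, 26, 34, 34, 49] -> [-225, -220, -175, -130, 40, 95, 130, 170, 170, 245]
  [-36, -11, 43, -44, 4] -> [-44, -36, -11, 4, 43] -> [-220, -180, -55, 20, 215]
  [42, -32, -27] -> [-32, -27, 42] -> [-160, -135, 210]
  [22, 24, -42, -30, 4, 47] -> [-42, -30, 4, 22, 24, 47] -> [-210, -150, 20, 110, 120, 235]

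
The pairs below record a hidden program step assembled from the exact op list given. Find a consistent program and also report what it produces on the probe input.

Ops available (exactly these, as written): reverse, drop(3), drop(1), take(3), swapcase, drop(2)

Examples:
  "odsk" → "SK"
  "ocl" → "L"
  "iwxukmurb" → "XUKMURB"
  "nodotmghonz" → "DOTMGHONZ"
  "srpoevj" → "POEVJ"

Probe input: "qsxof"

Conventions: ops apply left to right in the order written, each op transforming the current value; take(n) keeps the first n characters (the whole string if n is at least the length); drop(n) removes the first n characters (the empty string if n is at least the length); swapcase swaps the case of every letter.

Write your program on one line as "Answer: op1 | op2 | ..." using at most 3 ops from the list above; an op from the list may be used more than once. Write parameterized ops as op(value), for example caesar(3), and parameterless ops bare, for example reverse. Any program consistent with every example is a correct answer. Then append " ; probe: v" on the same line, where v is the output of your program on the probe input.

swapcase | drop(2) ; probe: "XOF"

Check, running the answer program on each example:
  "odsk" -> "ODSK" -> "SK"
  "ocl" -> "OCL" -> "L"
  "iwxukmurb" -> "IWXUKMURB" -> "XUKMURB"
  "nodotmghonz" -> "NODOTMGHONZ" -> "DOTMGHONZ"
  "srpoevj" -> "SRPOEVJ" -> "POEVJ"
  probe: "qsxof" -> "QSXOF" -> "XOF"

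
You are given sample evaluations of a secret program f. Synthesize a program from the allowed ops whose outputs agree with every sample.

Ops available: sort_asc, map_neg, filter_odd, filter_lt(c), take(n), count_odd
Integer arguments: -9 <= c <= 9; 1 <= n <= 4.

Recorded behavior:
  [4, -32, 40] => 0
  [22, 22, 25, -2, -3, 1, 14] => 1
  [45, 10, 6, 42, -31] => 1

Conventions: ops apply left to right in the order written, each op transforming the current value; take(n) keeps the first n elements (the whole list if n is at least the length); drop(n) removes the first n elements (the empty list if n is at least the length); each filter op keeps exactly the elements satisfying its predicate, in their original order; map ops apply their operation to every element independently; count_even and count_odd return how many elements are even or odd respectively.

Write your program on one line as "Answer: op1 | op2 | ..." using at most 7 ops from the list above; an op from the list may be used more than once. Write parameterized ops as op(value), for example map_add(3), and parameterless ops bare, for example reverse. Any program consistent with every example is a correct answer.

sort_asc | filter_odd | map_neg | sort_asc | take(1) | count_odd

Check, running the answer program on each example:
  [4, -32, 40] -> [-32, 4, 40] -> [] -> [] -> [] -> [] -> 0
  [22, 22, 25, -2, -3, 1, 14] -> [-3, -2, 1, 14, 22, 22, 25] -> [-3, 1, 25] -> [3, -1, -25] -> [-25, -1, 3] -> [-25] -> 1
  [45, 10, 6, 42, -31] -> [-31, 6, 10, 42, 45] -> [-31, 45] -> [31, -45] -> [-45, 31] -> [-45] -> 1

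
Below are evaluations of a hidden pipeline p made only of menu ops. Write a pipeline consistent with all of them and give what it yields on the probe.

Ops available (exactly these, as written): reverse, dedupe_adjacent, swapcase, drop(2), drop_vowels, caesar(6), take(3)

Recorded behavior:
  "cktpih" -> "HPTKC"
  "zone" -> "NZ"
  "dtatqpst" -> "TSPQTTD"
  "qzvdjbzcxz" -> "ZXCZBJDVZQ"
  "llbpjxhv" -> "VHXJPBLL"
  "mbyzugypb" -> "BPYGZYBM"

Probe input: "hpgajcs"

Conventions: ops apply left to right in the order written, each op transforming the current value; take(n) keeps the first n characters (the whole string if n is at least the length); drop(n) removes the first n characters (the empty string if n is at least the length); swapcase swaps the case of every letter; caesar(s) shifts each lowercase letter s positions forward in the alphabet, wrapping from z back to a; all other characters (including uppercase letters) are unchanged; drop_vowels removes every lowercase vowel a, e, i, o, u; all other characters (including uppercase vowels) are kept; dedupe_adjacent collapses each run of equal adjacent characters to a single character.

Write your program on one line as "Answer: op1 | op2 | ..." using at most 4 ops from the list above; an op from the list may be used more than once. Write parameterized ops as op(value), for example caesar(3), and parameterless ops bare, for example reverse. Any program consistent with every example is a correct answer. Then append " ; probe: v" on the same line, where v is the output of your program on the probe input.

drop_vowels | swapcase | reverse ; probe: "SCJGPH"

Check, running the answer program on each example:
  "cktpih" -> "cktph" -> "CKTPH" -> "HPTKC"
  "zone" -> "zn" -> "ZN" -> "NZ"
  "dtatqpst" -> "dttqpst" -> "DTTQPST" -> "TSPQTTD"
  "qzvdjbzcxz" -> "qzvdjbzcxz" -> "QZVDJBZCXZ" -> "ZXCZBJDVZQ"
  "llbpjxhv" -> "llbpjxhv" -> "LLBPJXHV" -> "VHXJPBLL"
  "mbyzugypb" -> "mbyzgypb" -> "MBYZGYPB" -> "BPYGZYBM"
  probe: "hpgajcs" -> "hpgjcs" -> "HPGJCS" -> "SCJGPH"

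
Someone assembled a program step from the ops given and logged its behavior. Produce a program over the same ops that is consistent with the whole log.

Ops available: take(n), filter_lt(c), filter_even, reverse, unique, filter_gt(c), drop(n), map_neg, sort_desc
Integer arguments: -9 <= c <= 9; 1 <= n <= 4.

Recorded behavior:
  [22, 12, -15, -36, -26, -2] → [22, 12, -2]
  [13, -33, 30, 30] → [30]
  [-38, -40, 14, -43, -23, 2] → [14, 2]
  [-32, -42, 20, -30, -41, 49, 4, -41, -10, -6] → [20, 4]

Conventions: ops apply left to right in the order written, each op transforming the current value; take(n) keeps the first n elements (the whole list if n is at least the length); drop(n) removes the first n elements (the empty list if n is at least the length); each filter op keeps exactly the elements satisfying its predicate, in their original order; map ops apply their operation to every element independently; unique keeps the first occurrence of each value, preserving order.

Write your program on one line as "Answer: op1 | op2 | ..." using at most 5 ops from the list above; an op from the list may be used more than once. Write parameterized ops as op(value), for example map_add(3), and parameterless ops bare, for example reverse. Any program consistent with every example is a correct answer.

reverse | filter_even | unique | reverse | filter_gt(-6)

Check, running the answer program on each example:
  [22, 12, -15, -36, -26, -2] -> [-2, -26, -36, -15, 12, 22] -> [-2, -26, -36, 12, 22] -> [-2, -26, -36, 12, 22] -> [22, 12, -36, -26, -2] -> [22, 12, -2]
  [13, -33, 30, 30] -> [30, 30, -33, 13] -> [30, 30] -> [30] -> [30] -> [30]
  [-38, -40, 14, -43, -23, 2] -> [2, -23, -43, 14, -40, -38] -> [2, 14, -40, -38] -> [2, 14, -40, -38] -> [-38, -40, 14, 2] -> [14, 2]
  [-32, -42, 20, -30, -41, 49, 4, -41, -10, -6] -> [-6, -10, -41, 4, 49, -41, -30, 20, -42, -32] -> [-6, -10, 4, -30, 20, -42, -32] -> [-6, -10, 4, -30, 20, -42, -32] -> [-32, -42, 20, -30, 4, -10, -6] -> [20, 4]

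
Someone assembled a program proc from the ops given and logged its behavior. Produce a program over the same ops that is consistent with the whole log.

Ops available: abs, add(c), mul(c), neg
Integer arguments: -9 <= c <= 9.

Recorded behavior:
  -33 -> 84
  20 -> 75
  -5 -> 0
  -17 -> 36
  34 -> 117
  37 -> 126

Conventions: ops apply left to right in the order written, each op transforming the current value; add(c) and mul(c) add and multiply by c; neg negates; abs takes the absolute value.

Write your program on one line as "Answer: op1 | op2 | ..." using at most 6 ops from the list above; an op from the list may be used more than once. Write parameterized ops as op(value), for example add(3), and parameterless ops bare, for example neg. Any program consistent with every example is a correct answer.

add(-4) | add(9) | mul(3) | neg | abs

Check, running the answer program on each example:
  -33 -> -37 -> -28 -> -84 -> 84 -> 84
  20 -> 16 -> 25 -> 75 -> -75 -> 75
  -5 -> -9 -> 0 -> 0 -> 0 -> 0
  -17 -> -21 -> -12 -> -36 -> 36 -> 36
  34 -> 30 -> 39 -> 117 -> -117 -> 117
  37 -> 33 -> 42 -> 126 -> -126 -> 126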